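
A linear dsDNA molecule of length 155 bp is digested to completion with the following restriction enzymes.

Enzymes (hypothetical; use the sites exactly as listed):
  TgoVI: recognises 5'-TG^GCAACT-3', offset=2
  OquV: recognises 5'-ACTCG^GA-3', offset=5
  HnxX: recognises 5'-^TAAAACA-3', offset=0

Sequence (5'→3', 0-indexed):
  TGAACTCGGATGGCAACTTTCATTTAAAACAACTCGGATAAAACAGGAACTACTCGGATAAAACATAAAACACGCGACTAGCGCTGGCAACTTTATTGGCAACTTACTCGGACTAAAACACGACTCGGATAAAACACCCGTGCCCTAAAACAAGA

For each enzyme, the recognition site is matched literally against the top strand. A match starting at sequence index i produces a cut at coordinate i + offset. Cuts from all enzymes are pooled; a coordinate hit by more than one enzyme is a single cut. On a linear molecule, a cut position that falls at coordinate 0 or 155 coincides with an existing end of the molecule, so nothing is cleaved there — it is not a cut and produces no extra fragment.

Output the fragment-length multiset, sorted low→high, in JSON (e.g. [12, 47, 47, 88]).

[2,2,2,3,4,7,8,10,12,12,12,12,14,16,18,21]

Site scan:
  TgoVI (TGGCAACT, off=2): starts [10, 84, 96] → cuts [12, 86, 98]
  OquV (ACTCGGA, off=5): starts [3, 31, 51, 105, 122] → cuts [8, 36, 56, 110, 127]
  HnxX (TAAAACA, off=0): starts [24, 38, 58, 65, 113, 129, 145] → cuts [24, 38, 58, 65, 113, 129, 145]

All cut coordinates (distinct, sorted): [8, 12, 24, 36, 38, 56, 58, 65, 86, 98, 110, 113, 127, 129, 145]

Fragment lengths:
  [0,8): 8 bp
  [8,12): 4 bp
  [12,24): 12 bp
  [24,36): 12 bp
  [36,38): 2 bp
  [38,56): 18 bp
  [56,58): 2 bp
  [58,65): 7 bp
  [65,86): 21 bp
  [86,98): 12 bp
  [98,110): 12 bp
  [110,113): 3 bp
  [113,127): 14 bp
  [127,129): 2 bp
  [129,145): 16 bp
  [145,155): 10 bp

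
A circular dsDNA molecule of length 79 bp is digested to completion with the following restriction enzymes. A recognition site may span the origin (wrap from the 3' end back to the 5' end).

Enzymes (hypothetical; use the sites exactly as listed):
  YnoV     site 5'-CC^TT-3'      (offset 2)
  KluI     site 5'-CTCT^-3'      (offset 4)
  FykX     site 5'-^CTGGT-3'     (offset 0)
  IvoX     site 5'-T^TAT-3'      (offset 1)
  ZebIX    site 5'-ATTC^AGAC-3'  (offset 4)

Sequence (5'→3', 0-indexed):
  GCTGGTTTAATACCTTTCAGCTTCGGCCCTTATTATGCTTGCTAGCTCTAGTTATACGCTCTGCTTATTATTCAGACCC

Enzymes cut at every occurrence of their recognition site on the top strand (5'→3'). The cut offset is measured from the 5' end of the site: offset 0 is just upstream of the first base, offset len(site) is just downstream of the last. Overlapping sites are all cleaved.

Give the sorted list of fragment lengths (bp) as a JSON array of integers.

Site scan:
  YnoV CCTT/2: at [12, 27] ⇒ [14, 29]
  KluI CTCT/4: at [45, 58] ⇒ [49, 62]
  FykX CTGGT/0: at [1] ⇒ [1]
  IvoX TTAT/1: at [29, 32, 51, 64, 67] ⇒ [30, 33, 52, 65, 68]
  ZebIX ATTCAGAC/4: at [69] ⇒ [73]

All cut coordinates (distinct, sorted): [1, 14, 29, 30, 33, 49, 52, 62, 65, 68, 73]

Fragments:
  1→14: 13 bp
  14→29: 15 bp
  29→30: 1 bp
  30→33: 3 bp
  33→49: 16 bp
  49→52: 3 bp
  52→62: 10 bp
  62→65: 3 bp
  65→68: 3 bp
  68→73: 5 bp
  73→1 (wrap): 79-73+1 = 7 bp

[1,3,3,3,3,5,7,10,13,15,16]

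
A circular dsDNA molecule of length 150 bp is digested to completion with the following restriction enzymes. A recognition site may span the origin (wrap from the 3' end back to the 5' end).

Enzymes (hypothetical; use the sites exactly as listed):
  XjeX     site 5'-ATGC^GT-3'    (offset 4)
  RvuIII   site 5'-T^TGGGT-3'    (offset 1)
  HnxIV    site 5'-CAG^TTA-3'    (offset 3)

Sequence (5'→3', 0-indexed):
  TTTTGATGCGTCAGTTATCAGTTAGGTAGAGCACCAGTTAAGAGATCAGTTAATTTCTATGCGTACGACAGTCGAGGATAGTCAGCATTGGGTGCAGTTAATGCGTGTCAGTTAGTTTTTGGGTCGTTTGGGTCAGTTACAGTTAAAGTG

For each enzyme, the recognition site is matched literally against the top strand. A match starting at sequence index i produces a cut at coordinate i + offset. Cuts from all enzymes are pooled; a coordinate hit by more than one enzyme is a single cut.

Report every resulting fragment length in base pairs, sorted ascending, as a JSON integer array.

[5,6,7,7,7,8,8,9,9,12,13,16,17,26]

Per-enzyme occurrences:
  XjeX ATGCGT/4: at [5, 58, 100] ⇒ [9, 62, 104]
  RvuIII TTGGGT/1: at [87, 118, 127] ⇒ [88, 119, 128]
  HnxIV CAGTTA/3: at [11, 18, 34, 46, 94, 108, 133, 139] ⇒ [14, 21, 37, 49, 97, 111, 136, 142]

All cut coordinates (distinct, sorted): [9, 14, 21, 37, 49, 62, 88, 97, 104, 111, 119, 128, 136, 142]

Fragments:
  9→14: 5 bp
  14→21: 7 bp
  21→37: 16 bp
  37→49: 12 bp
  49→62: 13 bp
  62→88: 26 bp
  88→97: 9 bp
  97→104: 7 bp
  104→111: 7 bp
  111→119: 8 bp
  119→128: 9 bp
  128→136: 8 bp
  136→142: 6 bp
  142→9 (wrap): 150-142+9 = 17 bp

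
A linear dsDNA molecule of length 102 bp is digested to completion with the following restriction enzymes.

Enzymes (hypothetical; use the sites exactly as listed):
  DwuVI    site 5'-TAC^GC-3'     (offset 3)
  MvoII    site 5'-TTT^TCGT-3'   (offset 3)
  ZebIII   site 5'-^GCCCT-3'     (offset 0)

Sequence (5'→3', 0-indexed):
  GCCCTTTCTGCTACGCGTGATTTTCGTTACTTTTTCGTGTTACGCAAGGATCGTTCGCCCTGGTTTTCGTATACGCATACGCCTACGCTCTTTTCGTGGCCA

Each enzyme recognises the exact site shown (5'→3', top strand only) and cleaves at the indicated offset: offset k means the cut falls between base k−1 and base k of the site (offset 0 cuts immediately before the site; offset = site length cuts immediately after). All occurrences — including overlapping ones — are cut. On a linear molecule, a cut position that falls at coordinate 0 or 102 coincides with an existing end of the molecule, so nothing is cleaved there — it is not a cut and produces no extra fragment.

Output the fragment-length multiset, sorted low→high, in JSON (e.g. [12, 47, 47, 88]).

[6,6,7,8,9,9,9,10,11,13,14]

Site scan:
  DwuVI (TACGC, off=3): starts [11, 40, 71, 77, 83] → cuts [14, 43, 74, 80, 86]
  MvoII (TTTTCGT, off=3): starts [20, 31, 63, 90] → cuts [23, 34, 66, 93]
  ZebIII (GCCCT, off=0): starts [0, 56] → cuts [56] (position 0 is a terminus of the linear molecule — no cut)

Pooled cuts: [14, 23, 34, 43, 56, 66, 74, 80, 86, 93]

Fragment lengths:
  [0,14): 14 bp
  [14,23): 9 bp
  [23,34): 11 bp
  [34,43): 9 bp
  [43,56): 13 bp
  [56,66): 10 bp
  [66,74): 8 bp
  [74,80): 6 bp
  [80,86): 6 bp
  [86,93): 7 bp
  [93,102): 9 bp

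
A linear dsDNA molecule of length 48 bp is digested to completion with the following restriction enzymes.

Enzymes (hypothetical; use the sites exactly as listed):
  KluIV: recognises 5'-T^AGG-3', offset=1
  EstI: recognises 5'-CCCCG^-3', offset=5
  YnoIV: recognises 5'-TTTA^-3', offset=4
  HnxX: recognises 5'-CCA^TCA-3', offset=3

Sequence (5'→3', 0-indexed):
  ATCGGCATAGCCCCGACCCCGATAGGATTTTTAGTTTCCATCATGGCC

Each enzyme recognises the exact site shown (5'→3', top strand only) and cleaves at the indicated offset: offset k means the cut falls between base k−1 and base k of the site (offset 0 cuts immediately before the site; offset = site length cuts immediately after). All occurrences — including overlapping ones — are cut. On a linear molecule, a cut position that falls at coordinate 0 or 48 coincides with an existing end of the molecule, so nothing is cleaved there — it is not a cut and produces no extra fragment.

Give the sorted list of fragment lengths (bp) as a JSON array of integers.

Scan for sites:
  KluIV (TAGG, off=1): starts [22] → cuts [23]
  EstI (CCCCG, off=5): starts [10, 16] → cuts [15, 21]
  YnoIV (TTTA, off=4): starts [29] → cuts [33]
  HnxX (CCATCA, off=3): starts [37] → cuts [40]

All cut coordinates (distinct, sorted): [15, 21, 23, 33, 40]

Fragment lengths:
  [0,15): 15 bp
  [15,21): 6 bp
  [21,23): 2 bp
  [23,33): 10 bp
  [33,40): 7 bp
  [40,48): 8 bp

[2,6,7,8,10,15]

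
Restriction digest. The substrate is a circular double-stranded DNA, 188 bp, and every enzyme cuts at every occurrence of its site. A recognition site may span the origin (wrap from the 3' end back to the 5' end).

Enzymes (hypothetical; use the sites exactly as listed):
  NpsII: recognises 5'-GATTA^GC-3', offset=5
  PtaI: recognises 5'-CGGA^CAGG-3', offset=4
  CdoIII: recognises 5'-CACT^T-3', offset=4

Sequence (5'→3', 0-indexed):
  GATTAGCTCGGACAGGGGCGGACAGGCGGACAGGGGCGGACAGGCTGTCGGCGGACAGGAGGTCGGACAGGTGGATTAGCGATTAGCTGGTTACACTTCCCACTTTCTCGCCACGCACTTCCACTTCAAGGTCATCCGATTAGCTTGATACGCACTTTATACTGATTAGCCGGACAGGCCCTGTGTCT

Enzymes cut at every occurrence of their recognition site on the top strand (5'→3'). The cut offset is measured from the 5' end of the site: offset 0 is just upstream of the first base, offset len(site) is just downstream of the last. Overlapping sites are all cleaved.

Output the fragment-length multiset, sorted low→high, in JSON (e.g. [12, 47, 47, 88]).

[6,6,7,7,7,8,10,10,11,12,12,12,14,15,15,17,19]

Scan for sites:
  NpsII (GATTAGC, off=5): starts [0, 73, 80, 137, 163] → cuts [5, 78, 85, 142, 168]
  PtaI (CGGACAGG, off=4): starts [8, 18, 26, 36, 51, 63, 170] → cuts [12, 22, 30, 40, 55, 67, 174]
  CdoIII (CACTT, off=4): starts [93, 100, 115, 121, 152] → cuts [97, 104, 119, 125, 156]

Pooled cuts: [5, 12, 22, 30, 40, 55, 67, 78, 85, 97, 104, 119, 125, 142, 156, 168, 174]

Fragments:
  5→12: 7 bp
  12→22: 10 bp
  22→30: 8 bp
  30→40: 10 bp
  40→55: 15 bp
  55→67: 12 bp
  67→78: 11 bp
  78→85: 7 bp
  85→97: 12 bp
  97→104: 7 bp
  104→119: 15 bp
  119→125: 6 bp
  125→142: 17 bp
  142→156: 14 bp
  156→168: 12 bp
  168→174: 6 bp
  174→5 (wrap): 188-174+5 = 19 bp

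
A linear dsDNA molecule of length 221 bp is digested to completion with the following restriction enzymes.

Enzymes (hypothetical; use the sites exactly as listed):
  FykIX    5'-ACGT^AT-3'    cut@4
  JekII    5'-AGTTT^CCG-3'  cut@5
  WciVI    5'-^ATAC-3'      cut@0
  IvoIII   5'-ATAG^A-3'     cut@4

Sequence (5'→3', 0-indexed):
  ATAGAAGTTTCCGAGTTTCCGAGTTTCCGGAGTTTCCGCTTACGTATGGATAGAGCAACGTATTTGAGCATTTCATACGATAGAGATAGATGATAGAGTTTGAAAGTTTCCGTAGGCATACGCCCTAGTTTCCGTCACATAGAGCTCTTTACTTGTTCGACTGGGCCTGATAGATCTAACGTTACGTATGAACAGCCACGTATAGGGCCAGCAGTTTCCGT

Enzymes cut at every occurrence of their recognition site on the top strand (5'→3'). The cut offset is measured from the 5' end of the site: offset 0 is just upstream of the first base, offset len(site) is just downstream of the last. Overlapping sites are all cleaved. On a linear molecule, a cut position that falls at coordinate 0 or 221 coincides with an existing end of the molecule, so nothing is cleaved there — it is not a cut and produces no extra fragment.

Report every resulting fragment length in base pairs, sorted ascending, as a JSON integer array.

[4,4,6,6,7,8,8,8,8,8,9,9,10,11,13,13,14,14,14,16,31]

Per-enzyme occurrences:
  FykIX ACGTAT/4: at [41, 57, 183, 197] ⇒ [45, 61, 187, 201]
  JekII AGTTTCCG/5: at [5, 13, 21, 30, 104, 126, 212] ⇒ [10, 18, 26, 35, 109, 131, 217]
  WciVI ATAC/0: at [74, 117] ⇒ [74, 117]
  IvoIII ATAGA/4: at [0, 49, 79, 85, 92, 138, 169] ⇒ [4, 53, 83, 89, 96, 142, 173]

All cut coordinates (distinct, sorted): [4, 10, 18, 26, 35, 45, 53, 61, 74, 83, 89, 96, 109, 117, 131, 142, 173, 187, 201, 217]

Fragment lengths:
  [0,4): 4 bp
  [4,10): 6 bp
  [10,18): 8 bp
  [18,26): 8 bp
  [26,35): 9 bp
  [35,45): 10 bp
  [45,53): 8 bp
  [53,61): 8 bp
  [61,74): 13 bp
  [74,83): 9 bp
  [83,89): 6 bp
  [89,96): 7 bp
  [96,109): 13 bp
  [109,117): 8 bp
  [117,131): 14 bp
  [131,142): 11 bp
  [142,173): 31 bp
  [173,187): 14 bp
  [187,201): 14 bp
  [201,217): 16 bp
  [217,221): 4 bp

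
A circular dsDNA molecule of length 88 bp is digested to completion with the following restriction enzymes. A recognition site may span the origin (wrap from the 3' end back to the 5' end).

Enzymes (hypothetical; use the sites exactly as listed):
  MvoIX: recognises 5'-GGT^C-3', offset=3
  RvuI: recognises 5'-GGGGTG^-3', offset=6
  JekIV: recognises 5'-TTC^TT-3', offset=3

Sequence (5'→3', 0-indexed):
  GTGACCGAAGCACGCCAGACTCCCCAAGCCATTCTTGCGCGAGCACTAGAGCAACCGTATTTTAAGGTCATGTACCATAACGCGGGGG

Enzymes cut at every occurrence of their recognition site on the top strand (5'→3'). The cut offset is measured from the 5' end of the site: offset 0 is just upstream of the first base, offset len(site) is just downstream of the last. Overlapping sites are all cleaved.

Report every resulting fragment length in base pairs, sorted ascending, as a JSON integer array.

[23,31,34]

Site scan:
  MvoIX (GGTC, off=3): starts [65] → cuts [68]
  RvuI (GGGGTG, off=6): starts [85] → cuts [3]
  JekIV (TTCTT, off=3): starts [31] → cuts [34]

All cut coordinates (distinct, sorted): [3, 34, 68]

Fragments:
  3→34: 31 bp
  34→68: 34 bp
  68→3 (wrap): 88-68+3 = 23 bp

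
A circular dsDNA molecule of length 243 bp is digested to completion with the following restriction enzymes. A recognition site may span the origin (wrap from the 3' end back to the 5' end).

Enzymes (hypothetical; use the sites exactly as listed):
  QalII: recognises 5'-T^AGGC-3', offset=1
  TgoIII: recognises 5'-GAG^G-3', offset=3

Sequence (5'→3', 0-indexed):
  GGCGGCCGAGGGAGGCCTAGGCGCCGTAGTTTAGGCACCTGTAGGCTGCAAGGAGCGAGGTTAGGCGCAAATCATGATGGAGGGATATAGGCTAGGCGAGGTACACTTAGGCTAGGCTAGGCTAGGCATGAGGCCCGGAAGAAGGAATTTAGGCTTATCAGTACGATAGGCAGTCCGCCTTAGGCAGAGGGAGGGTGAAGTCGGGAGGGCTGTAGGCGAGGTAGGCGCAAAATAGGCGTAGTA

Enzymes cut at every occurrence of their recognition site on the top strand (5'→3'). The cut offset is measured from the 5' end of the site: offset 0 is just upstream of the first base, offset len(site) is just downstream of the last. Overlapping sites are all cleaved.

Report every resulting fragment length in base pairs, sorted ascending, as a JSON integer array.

[2,3,4,4,4,5,5,5,5,6,6,7,7,8,8,9,9,10,11,11,14,14,14,17,17,18,20]

Scan for sites:
  QalII (TAGGC, off=1): starts [17, 31, 41, 61, 87, 92, 107, 112, 117, 122, 149, 166, 180, 212, 221, 232, 241] → cuts [18, 32, 42, 62, 88, 93, 108, 113, 118, 123, 150, 167, 181, 213, 222, 233, 242]
  TgoIII (GAGG, off=3): starts [7, 11, 56, 79, 97, 129, 186, 190, 204, 217] → cuts [10, 14, 59, 82, 100, 132, 189, 193, 207, 220]

All cut coordinates (distinct, sorted): [10, 14, 18, 32, 42, 59, 62, 82, 88, 93, 100, 108, 113, 118, 123, 132, 150, 167, 181, 189, 193, 207, 213, 220, 222, 233, 242]

Fragment lengths:
  10→14: 4 bp
  14→18: 4 bp
  18→32: 14 bp
  32→42: 10 bp
  42→59: 17 bp
  59→62: 3 bp
  62→82: 20 bp
  82→88: 6 bp
  88→93: 5 bp
  93→100: 7 bp
  100→108: 8 bp
  108→113: 5 bp
  113→118: 5 bp
  118→123: 5 bp
  123→132: 9 bp
  132→150: 18 bp
  150→167: 17 bp
  167→181: 14 bp
  181→189: 8 bp
  189→193: 4 bp
  193→207: 14 bp
  207→213: 6 bp
  213→220: 7 bp
  220→222: 2 bp
  222→233: 11 bp
  233→242: 9 bp
  242→10 (wrap): 243-242+10 = 11 bp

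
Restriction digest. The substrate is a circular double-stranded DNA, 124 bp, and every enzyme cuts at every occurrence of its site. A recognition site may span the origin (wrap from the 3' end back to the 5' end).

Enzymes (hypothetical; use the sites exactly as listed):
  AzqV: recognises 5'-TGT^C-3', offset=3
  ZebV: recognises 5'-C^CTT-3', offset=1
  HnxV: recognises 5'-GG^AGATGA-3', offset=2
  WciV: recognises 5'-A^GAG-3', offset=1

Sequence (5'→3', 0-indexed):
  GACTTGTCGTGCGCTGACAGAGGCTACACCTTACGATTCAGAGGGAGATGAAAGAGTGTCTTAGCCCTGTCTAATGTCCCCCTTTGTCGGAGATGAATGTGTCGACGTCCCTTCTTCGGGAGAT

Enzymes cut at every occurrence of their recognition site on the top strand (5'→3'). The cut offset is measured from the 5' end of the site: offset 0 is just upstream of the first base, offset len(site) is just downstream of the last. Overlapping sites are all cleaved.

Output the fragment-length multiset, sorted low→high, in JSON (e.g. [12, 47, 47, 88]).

[3,4,5,6,6,7,8,8,10,10,11,11,11,12,12]

Per-enzyme occurrences:
  AzqV TGTC/3: at [4, 56, 67, 74, 84, 99] ⇒ [7, 59, 70, 77, 87, 102]
  ZebV CCTT/1: at [28, 80, 109] ⇒ [29, 81, 110]
  HnxV GGAGATGA/2: at [43, 88, 118] ⇒ [45, 90, 120]
  WciV AGAG/1: at [18, 39, 52] ⇒ [19, 40, 53]

All cut coordinates (distinct, sorted): [7, 19, 29, 40, 45, 53, 59, 70, 77, 81, 87, 90, 102, 110, 120]

Fragments:
  7→19: 12 bp
  19→29: 10 bp
  29→40: 11 bp
  40→45: 5 bp
  45→53: 8 bp
  53→59: 6 bp
  59→70: 11 bp
  70→77: 7 bp
  77→81: 4 bp
  81→87: 6 bp
  87→90: 3 bp
  90→102: 12 bp
  102→110: 8 bp
  110→120: 10 bp
  120→7 (wrap): 124-120+7 = 11 bp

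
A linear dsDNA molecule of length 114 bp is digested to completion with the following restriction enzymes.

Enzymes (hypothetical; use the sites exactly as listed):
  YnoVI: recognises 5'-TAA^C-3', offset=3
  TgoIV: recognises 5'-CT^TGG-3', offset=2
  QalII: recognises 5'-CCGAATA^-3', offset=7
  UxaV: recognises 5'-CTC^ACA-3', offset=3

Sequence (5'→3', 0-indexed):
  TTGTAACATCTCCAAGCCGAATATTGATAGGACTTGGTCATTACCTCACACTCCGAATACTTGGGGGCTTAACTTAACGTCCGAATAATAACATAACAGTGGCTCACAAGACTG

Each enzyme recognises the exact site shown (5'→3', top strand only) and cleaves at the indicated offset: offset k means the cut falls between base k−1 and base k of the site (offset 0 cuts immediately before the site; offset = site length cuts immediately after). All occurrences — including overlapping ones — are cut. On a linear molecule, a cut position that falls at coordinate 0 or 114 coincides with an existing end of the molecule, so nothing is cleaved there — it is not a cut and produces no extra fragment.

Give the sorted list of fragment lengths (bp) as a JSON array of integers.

Site scan:
  YnoVI TAAC/3: at [3, 69, 74, 88, 93] ⇒ [6, 72, 77, 91, 96]
  TgoIV CTTGG/2: at [32, 59] ⇒ [34, 61]
  QalII CCGAATA/7: at [16, 52, 80] ⇒ [23, 59, 87]
  UxaV CTCACA/3: at [44, 102] ⇒ [47, 105]

All cut coordinates (distinct, sorted): [6, 23, 34, 47, 59, 61, 72, 77, 87, 91, 96, 105]

Fragments:
  [0,6): 6 bp
  [6,23): 17 bp
  [23,34): 11 bp
  [34,47): 13 bp
  [47,59): 12 bp
  [59,61): 2 bp
  [61,72): 11 bp
  [72,77): 5 bp
  [77,87): 10 bp
  [87,91): 4 bp
  [91,96): 5 bp
  [96,105): 9 bp
  [105,114): 9 bp

[2,4,5,5,6,9,9,10,11,11,12,13,17]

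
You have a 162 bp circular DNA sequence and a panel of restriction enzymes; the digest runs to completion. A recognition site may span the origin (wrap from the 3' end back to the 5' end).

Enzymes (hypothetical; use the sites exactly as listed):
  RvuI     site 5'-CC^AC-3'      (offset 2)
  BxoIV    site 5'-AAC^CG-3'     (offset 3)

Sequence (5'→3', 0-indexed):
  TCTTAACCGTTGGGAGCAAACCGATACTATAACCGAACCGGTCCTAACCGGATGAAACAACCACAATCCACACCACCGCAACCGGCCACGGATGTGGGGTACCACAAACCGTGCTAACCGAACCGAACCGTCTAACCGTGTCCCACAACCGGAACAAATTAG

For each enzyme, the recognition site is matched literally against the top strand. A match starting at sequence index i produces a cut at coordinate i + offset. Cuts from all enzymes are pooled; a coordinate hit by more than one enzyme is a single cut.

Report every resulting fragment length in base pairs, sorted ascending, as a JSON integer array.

Site scan:
  RvuI (CCAC, off=2): starts [60, 67, 72, 85, 101, 142] → cuts [62, 69, 74, 87, 103, 144]
  BxoIV (AACCG, off=3): starts [4, 18, 30, 35, 45, 79, 106, 115, 120, 125, 133, 146] → cuts [7, 21, 33, 38, 48, 82, 109, 118, 123, 128, 136, 149]

All cut coordinates (distinct, sorted): [7, 21, 33, 38, 48, 62, 69, 74, 82, 87, 103, 109, 118, 123, 128, 136, 144, 149]

Fragment lengths:
  7→21: 14 bp
  21→33: 12 bp
  33→38: 5 bp
  38→48: 10 bp
  48→62: 14 bp
  62→69: 7 bp
  69→74: 5 bp
  74→82: 8 bp
  82→87: 5 bp
  87→103: 16 bp
  103→109: 6 bp
  109→118: 9 bp
  118→123: 5 bp
  123→128: 5 bp
  128→136: 8 bp
  136→144: 8 bp
  144→149: 5 bp
  149→7 (wrap): 162-149+7 = 20 bp

[5,5,5,5,5,5,6,7,8,8,8,9,10,12,14,14,16,20]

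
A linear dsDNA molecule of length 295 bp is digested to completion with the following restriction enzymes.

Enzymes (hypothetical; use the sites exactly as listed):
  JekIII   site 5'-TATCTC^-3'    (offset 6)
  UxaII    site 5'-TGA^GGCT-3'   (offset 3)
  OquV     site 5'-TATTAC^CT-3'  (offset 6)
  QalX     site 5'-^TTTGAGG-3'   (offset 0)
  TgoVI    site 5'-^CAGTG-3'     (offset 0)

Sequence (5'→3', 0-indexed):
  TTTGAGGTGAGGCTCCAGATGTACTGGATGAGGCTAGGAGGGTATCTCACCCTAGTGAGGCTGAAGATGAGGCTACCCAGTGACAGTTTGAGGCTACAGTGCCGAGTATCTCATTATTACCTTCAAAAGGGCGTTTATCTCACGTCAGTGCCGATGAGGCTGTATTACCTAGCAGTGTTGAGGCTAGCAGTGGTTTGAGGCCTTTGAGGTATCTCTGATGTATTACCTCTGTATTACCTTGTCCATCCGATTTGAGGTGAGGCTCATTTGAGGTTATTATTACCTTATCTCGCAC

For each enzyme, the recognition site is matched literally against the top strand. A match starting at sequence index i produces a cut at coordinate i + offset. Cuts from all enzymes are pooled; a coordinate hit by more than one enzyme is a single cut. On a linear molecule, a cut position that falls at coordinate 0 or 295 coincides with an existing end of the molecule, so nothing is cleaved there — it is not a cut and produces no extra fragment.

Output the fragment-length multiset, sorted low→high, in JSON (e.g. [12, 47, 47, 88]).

[4,4,4,5,5,6,6,6,7,8,8,9,9,9,10,10,10,11,11,11,12,12,13,13,16,17,17,21,21]

Site scan:
  JekIII (TATCTC, off=6): starts [42, 106, 135, 209, 285] → cuts [48, 112, 141, 215, 291]
  UxaII (TGAGGCT, off=3): starts [7, 28, 55, 67, 88, 154, 178, 257] → cuts [10, 31, 58, 70, 91, 157, 181, 260]
  OquV (TATTACCT, off=6): starts [114, 162, 220, 231, 277] → cuts [120, 168, 226, 237, 283]
  QalX (TTTGAGG, off=0): starts [0, 86, 193, 202, 250, 266] → cuts [86, 193, 202, 250, 266] (position 0 is a terminus of the linear molecule — no cut)
  TgoVI (CAGTG, off=0): starts [77, 96, 145, 172, 187] → cuts [77, 96, 145, 172, 187]

All cut coordinates (distinct, sorted): [10, 31, 48, 58, 70, 77, 86, 91, 96, 112, 120, 141, 145, 157, 168, 172, 181, 187, 193, 202, 215, 226, 237, 250, 260, 266, 283, 291]

Fragment lengths:
  [0,10): 10 bp
  [10,31): 21 bp
  [31,48): 17 bp
  [48,58): 10 bp
  [58,70): 12 bp
  [70,77): 7 bp
  [77,86): 9 bp
  [86,91): 5 bp
  [91,96): 5 bp
  [96,112): 16 bp
  [112,120): 8 bp
  [120,141): 21 bp
  [141,145): 4 bp
  [145,157): 12 bp
  [157,168): 11 bp
  [168,172): 4 bp
  [172,181): 9 bp
  [181,187): 6 bp
  [187,193): 6 bp
  [193,202): 9 bp
  [202,215): 13 bp
  [215,226): 11 bp
  [226,237): 11 bp
  [237,250): 13 bp
  [250,260): 10 bp
  [260,266): 6 bp
  [266,283): 17 bp
  [283,291): 8 bp
  [291,295): 4 bp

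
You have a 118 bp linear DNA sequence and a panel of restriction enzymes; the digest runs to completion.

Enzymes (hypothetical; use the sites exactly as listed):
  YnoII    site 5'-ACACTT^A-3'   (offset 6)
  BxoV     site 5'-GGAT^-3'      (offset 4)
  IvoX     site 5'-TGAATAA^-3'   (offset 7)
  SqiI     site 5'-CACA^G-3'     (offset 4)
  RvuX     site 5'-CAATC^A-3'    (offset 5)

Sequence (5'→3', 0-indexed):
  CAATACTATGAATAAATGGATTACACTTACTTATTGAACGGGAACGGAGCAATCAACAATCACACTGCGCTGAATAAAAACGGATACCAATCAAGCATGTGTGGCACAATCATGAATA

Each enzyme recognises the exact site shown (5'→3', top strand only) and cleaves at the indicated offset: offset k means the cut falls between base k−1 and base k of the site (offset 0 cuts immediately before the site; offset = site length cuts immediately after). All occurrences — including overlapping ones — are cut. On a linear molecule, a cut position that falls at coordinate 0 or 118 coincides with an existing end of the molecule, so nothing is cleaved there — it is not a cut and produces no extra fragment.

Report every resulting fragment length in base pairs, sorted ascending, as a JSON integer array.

[6,7,7,7,7,8,15,16,19,26]

Site scan:
  YnoII (ACACTTA, off=6): starts [22] → cuts [28]
  BxoV (GGAT, off=4): starts [17, 81] → cuts [21, 85]
  IvoX (TGAATAA, off=7): starts [8, 70] → cuts [15, 77]
  SqiI (CACAG, off=4): no sites
  RvuX (CAATCA, off=5): starts [49, 56, 87, 106] → cuts [54, 61, 92, 111]

Pooled cuts: [15, 21, 28, 54, 61, 77, 85, 92, 111]

Fragments:
  [0,15): 15 bp
  [15,21): 6 bp
  [21,28): 7 bp
  [28,54): 26 bp
  [54,61): 7 bp
  [61,77): 16 bp
  [77,85): 8 bp
  [85,92): 7 bp
  [92,111): 19 bp
  [111,118): 7 bp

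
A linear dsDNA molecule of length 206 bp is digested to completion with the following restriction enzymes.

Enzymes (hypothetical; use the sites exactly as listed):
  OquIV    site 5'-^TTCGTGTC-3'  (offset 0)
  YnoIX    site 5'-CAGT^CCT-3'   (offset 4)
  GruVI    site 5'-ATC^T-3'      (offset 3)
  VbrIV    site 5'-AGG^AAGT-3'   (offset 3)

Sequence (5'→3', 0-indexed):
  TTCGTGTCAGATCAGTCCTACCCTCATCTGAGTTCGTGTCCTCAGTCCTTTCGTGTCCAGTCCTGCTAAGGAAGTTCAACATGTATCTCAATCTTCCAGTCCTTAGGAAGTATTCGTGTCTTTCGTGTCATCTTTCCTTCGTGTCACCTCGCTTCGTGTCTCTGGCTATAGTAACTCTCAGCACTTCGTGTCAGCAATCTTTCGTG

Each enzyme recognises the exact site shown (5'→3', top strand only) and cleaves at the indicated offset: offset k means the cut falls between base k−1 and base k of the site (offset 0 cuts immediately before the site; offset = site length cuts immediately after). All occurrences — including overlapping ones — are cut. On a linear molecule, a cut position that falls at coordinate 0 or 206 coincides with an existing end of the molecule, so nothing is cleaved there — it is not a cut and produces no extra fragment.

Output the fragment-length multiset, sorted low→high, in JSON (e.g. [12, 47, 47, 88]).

[3,4,5,5,6,7,7,7,9,10,11,12,12,14,15,15,16,16,32]

Per-enzyme occurrences:
  OquIV (TTCGTGTC, off=0): starts [0, 32, 49, 112, 121, 137, 152, 184] → cuts [32, 49, 112, 121, 137, 152, 184] (position 0 is a terminus of the linear molecule — no cut)
  YnoIX (CAGTCCT, off=4): starts [12, 42, 57, 96] → cuts [16, 46, 61, 100]
  GruVI (ATCT, off=3): starts [25, 84, 90, 129, 196] → cuts [28, 87, 93, 132, 199]
  VbrIV (AGGAAGT, off=3): starts [68, 104] → cuts [71, 107]

Pooled cuts: [16, 28, 32, 46, 49, 61, 71, 87, 93, 100, 107, 112, 121, 132, 137, 152, 184, 199]

Fragment lengths:
  [0,16): 16 bp
  [16,28): 12 bp
  [28,32): 4 bp
  [32,46): 14 bp
  [46,49): 3 bp
  [49,61): 12 bp
  [61,71): 10 bp
  [71,87): 16 bp
  [87,93): 6 bp
  [93,100): 7 bp
  [100,107): 7 bp
  [107,112): 5 bp
  [112,121): 9 bp
  [121,132): 11 bp
  [132,137): 5 bp
  [137,152): 15 bp
  [152,184): 32 bp
  [184,199): 15 bp
  [199,206): 7 bp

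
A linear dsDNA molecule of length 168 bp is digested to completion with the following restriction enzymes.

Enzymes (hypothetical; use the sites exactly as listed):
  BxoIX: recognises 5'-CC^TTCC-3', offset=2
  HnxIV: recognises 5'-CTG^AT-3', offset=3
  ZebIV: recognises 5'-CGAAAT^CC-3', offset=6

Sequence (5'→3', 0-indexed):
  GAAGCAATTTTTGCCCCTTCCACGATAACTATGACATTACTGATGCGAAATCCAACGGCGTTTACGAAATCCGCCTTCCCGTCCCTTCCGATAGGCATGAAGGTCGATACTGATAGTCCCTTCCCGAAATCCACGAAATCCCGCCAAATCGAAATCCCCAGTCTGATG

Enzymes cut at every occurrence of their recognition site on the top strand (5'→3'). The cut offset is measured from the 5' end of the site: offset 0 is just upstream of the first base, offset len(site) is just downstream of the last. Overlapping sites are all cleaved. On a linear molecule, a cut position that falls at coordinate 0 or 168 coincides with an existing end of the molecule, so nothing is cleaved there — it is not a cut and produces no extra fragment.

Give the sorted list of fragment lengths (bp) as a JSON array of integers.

Per-enzyme occurrences:
  BxoIX (CCTTCC, off=2): starts [15, 73, 83, 118] → cuts [17, 75, 85, 120]
  HnxIV (CTGAT, off=3): starts [39, 109, 162] → cuts [42, 112, 165]
  ZebIV (CGAAATCC, off=6): starts [45, 64, 124, 133, 149] → cuts [51, 70, 130, 139, 155]

All cut coordinates (distinct, sorted): [17, 42, 51, 70, 75, 85, 112, 120, 130, 139, 155, 165]

Fragment lengths:
  [0,17): 17 bp
  [17,42): 25 bp
  [42,51): 9 bp
  [51,70): 19 bp
  [70,75): 5 bp
  [75,85): 10 bp
  [85,112): 27 bp
  [112,120): 8 bp
  [120,130): 10 bp
  [130,139): 9 bp
  [139,155): 16 bp
  [155,165): 10 bp
  [165,168): 3 bp

[3,5,8,9,9,10,10,10,16,17,19,25,27]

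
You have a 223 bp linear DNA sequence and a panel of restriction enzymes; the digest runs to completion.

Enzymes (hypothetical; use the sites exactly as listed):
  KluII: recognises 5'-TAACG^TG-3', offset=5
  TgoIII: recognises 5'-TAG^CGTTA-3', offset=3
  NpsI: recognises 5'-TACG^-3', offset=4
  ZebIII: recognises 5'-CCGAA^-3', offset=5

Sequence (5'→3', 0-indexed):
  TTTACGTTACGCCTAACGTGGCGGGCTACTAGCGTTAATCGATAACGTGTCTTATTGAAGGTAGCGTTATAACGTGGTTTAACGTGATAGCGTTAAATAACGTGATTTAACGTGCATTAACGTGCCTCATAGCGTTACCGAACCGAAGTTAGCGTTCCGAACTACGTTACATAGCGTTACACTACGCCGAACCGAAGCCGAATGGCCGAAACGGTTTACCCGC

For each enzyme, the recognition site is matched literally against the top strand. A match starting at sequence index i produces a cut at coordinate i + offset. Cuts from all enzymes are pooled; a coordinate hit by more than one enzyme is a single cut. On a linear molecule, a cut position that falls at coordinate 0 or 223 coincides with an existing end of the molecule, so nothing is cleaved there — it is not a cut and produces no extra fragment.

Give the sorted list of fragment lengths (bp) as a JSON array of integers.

[5,5,5,5,5,6,6,6,7,8,8,10,10,10,10,10,10,12,12,13,14,14,15,17]

Site scan:
  KluII TAACGTG/5: at [13, 42, 69, 79, 97, 107, 117] ⇒ [18, 47, 74, 84, 102, 112, 122]
  TgoIII TAGCGTTA/3: at [29, 61, 87, 129, 171] ⇒ [32, 64, 90, 132, 174]
  NpsI TACG/4: at [2, 7, 162, 182] ⇒ [6, 11, 166, 186]
  ZebIII CCGAA/5: at [137, 142, 156, 186, 191, 197, 205] ⇒ [142, 147, 161, 191, 196, 202, 210]

Pooled cuts: [6, 11, 18, 32, 47, 64, 74, 84, 90, 102, 112, 122, 132, 142, 147, 161, 166, 174, 186, 191, 196, 202, 210]

Fragment lengths:
  [0,6): 6 bp
  [6,11): 5 bp
  [11,18): 7 bp
  [18,32): 14 bp
  [32,47): 15 bp
  [47,64): 17 bp
  [64,74): 10 bp
  [74,84): 10 bp
  [84,90): 6 bp
  [90,102): 12 bp
  [102,112): 10 bp
  [112,122): 10 bp
  [122,132): 10 bp
  [132,142): 10 bp
  [142,147): 5 bp
  [147,161): 14 bp
  [161,166): 5 bp
  [166,174): 8 bp
  [174,186): 12 bp
  [186,191): 5 bp
  [191,196): 5 bp
  [196,202): 6 bp
  [202,210): 8 bp
  [210,223): 13 bp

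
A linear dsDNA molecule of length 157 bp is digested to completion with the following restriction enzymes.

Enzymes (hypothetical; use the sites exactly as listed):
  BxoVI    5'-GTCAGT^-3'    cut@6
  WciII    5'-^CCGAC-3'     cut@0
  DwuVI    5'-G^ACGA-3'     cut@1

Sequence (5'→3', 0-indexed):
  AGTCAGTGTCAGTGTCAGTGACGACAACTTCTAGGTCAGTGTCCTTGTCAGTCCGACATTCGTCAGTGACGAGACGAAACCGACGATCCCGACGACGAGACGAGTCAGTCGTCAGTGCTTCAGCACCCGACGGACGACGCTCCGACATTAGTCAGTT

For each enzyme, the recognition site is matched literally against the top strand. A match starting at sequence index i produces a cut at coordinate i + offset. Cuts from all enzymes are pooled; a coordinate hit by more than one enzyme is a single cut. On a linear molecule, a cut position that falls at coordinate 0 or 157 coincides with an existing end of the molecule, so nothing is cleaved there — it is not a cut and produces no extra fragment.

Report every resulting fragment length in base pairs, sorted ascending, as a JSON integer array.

Per-enzyme occurrences:
  BxoVI (GTCAGT, off=6): starts [1, 7, 13, 34, 46, 61, 103, 110, 150] → cuts [7, 13, 19, 40, 52, 67, 109, 116, 156]
  WciII (CCGAC, off=0): starts [52, 79, 88, 126, 141] → cuts [52, 79, 88, 126, 141]
  DwuVI (GACGA, off=1): starts [19, 67, 72, 81, 90, 93, 98, 132] → cuts [20, 68, 73, 82, 91, 94, 99, 133]

Pooled cuts: [7, 13, 19, 20, 40, 52, 67, 68, 73, 79, 82, 88, 91, 94, 99, 109, 116, 126, 133, 141, 156]

Fragment lengths:
  [0,7): 7 bp
  [7,13): 6 bp
  [13,19): 6 bp
  [19,20): 1 bp
  [20,40): 20 bp
  [40,52): 12 bp
  [52,67): 15 bp
  [67,68): 1 bp
  [68,73): 5 bp
  [73,79): 6 bp
  [79,82): 3 bp
  [82,88): 6 bp
  [88,91): 3 bp
  [91,94): 3 bp
  [94,99): 5 bp
  [99,109): 10 bp
  [109,116): 7 bp
  [116,126): 10 bp
  [126,133): 7 bp
  [133,141): 8 bp
  [141,156): 15 bp
  [156,157): 1 bp

[1,1,1,3,3,3,5,5,6,6,6,6,7,7,7,8,10,10,12,15,15,20]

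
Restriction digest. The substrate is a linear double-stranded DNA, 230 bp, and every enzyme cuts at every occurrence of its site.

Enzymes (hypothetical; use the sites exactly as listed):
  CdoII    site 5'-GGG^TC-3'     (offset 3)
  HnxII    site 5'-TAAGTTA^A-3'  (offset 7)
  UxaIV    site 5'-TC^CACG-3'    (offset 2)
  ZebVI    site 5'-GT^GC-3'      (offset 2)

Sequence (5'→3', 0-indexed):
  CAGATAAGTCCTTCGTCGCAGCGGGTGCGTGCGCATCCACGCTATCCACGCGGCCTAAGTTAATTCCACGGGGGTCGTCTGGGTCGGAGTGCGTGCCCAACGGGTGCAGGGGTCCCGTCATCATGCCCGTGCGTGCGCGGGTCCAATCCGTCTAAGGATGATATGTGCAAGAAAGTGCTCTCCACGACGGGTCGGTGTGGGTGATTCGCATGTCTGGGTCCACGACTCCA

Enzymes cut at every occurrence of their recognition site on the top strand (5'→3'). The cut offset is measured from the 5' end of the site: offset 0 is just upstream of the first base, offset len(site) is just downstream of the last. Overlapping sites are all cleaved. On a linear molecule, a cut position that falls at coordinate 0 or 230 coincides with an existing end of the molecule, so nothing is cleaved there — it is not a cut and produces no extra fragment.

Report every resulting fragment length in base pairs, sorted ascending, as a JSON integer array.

[2,4,4,4,4,6,7,7,7,7,8,9,9,9,10,10,11,16,18,25,26,27]

Site scan:
  CdoII (GGGTC, off=3): starts [71, 80, 109, 138, 188, 215] → cuts [74, 83, 112, 141, 191, 218]
  HnxII (TAAGTTAA, off=7): starts [55] → cuts [62]
  UxaIV (TCCACG, off=2): starts [35, 44, 64, 180, 218] → cuts [37, 46, 66, 182, 220]
  ZebVI (GTGC, off=2): starts [24, 28, 88, 92, 103, 128, 132, 164, 174] → cuts [26, 30, 90, 94, 105, 130, 134, 166, 176]

All cut coordinates (distinct, sorted): [26, 30, 37, 46, 62, 66, 74, 83, 90, 94, 105, 112, 130, 134, 141, 166, 176, 182, 191, 218, 220]

Fragments:
  [0,26): 26 bp
  [26,30): 4 bp
  [30,37): 7 bp
  [37,46): 9 bp
  [46,62): 16 bp
  [62,66): 4 bp
  [66,74): 8 bp
  [74,83): 9 bp
  [83,90): 7 bp
  [90,94): 4 bp
  [94,105): 11 bp
  [105,112): 7 bp
  [112,130): 18 bp
  [130,134): 4 bp
  [134,141): 7 bp
  [141,166): 25 bp
  [166,176): 10 bp
  [176,182): 6 bp
  [182,191): 9 bp
  [191,218): 27 bp
  [218,220): 2 bp
  [220,230): 10 bp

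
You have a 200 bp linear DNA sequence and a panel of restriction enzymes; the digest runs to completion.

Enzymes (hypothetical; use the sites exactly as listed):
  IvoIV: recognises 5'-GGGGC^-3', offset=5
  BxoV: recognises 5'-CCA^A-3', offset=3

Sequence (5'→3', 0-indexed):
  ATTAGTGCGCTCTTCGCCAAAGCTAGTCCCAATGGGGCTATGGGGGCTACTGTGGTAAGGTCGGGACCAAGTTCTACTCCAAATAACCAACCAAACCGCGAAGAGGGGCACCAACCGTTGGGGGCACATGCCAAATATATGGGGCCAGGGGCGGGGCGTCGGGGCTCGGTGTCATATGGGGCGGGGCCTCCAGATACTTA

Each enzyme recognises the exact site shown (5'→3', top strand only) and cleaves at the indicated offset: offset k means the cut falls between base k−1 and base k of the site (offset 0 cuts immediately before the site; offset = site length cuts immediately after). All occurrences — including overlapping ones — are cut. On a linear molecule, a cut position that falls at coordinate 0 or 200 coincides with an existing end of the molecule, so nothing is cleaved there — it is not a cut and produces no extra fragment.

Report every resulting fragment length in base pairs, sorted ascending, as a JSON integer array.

[4,4,5,5,7,7,8,8,8,9,12,12,12,12,13,16,17,19,22]

Per-enzyme occurrences:
  IvoIV (GGGGC, off=5): starts [33, 42, 104, 120, 140, 147, 152, 160, 177, 182] → cuts [38, 47, 109, 125, 145, 152, 157, 165, 182, 187]
  BxoV (CCAA, off=3): starts [16, 28, 66, 78, 86, 90, 110, 130] → cuts [19, 31, 69, 81, 89, 93, 113, 133]

Pooled cuts: [19, 31, 38, 47, 69, 81, 89, 93, 109, 113, 125, 133, 145, 152, 157, 165, 182, 187]

Fragments:
  [0,19): 19 bp
  [19,31): 12 bp
  [31,38): 7 bp
  [38,47): 9 bp
  [47,69): 22 bp
  [69,81): 12 bp
  [81,89): 8 bp
  [89,93): 4 bp
  [93,109): 16 bp
  [109,113): 4 bp
  [113,125): 12 bp
  [125,133): 8 bp
  [133,145): 12 bp
  [145,152): 7 bp
  [152,157): 5 bp
  [157,165): 8 bp
  [165,182): 17 bp
  [182,187): 5 bp
  [187,200): 13 bp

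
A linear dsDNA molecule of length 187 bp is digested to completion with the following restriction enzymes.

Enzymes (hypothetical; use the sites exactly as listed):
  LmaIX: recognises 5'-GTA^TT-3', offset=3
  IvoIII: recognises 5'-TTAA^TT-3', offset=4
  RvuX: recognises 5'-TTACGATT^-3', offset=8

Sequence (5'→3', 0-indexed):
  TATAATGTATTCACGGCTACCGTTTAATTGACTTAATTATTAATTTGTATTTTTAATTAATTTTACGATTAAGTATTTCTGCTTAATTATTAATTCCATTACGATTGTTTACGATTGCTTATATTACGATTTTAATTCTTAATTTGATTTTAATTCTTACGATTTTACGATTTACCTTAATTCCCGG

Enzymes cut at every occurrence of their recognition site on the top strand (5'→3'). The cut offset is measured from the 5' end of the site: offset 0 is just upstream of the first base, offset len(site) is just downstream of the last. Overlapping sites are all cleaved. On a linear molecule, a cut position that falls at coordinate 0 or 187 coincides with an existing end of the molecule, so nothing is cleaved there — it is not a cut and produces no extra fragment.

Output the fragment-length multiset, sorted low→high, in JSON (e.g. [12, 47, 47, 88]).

[4,4,5,6,7,7,7,7,7,8,8,9,9,10,10,11,11,11,13,15,18]

Per-enzyme occurrences:
  LmaIX GTATT/3: at [6, 46, 72] ⇒ [9, 49, 75]
  IvoIII TTAATT/4: at [23, 32, 39, 52, 56, 82, 89, 131, 138, 149, 176] ⇒ [27, 36, 43, 56, 60, 86, 93, 135, 142, 153, 180]
  RvuX TTACGATT/8: at [62, 98, 108, 123, 156, 164] ⇒ [70, 106, 116, 131, 164, 172]

Pooled cuts: [9, 27, 36, 43, 49, 56, 60, 70, 75, 86, 93, 106, 116, 131, 135, 142, 153, 164, 172, 180]

Fragments:
  [0,9): 9 bp
  [9,27): 18 bp
  [27,36): 9 bp
  [36,43): 7 bp
  [43,49): 6 bp
  [49,56): 7 bp
  [56,60): 4 bp
  [60,70): 10 bp
  [70,75): 5 bp
  [75,86): 11 bp
  [86,93): 7 bp
  [93,106): 13 bp
  [106,116): 10 bp
  [116,131): 15 bp
  [131,135): 4 bp
  [135,142): 7 bp
  [142,153): 11 bp
  [153,164): 11 bp
  [164,172): 8 bp
  [172,180): 8 bp
  [180,187): 7 bp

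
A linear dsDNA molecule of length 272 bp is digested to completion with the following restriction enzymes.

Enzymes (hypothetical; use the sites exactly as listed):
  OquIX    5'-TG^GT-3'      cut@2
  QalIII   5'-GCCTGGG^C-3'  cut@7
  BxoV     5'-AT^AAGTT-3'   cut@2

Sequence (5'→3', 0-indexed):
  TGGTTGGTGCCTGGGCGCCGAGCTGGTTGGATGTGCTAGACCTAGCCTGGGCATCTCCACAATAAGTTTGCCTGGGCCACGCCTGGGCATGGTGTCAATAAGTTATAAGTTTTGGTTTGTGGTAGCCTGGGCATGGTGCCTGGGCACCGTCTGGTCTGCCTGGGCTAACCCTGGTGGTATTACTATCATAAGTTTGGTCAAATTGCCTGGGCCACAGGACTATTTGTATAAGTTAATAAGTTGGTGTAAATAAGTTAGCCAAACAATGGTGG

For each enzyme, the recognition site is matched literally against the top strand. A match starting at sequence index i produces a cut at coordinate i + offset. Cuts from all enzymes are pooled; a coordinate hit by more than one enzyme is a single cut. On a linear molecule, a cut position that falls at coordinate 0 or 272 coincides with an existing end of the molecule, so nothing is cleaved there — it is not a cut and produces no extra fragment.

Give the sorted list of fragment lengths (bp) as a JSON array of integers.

Scan for sites:
  OquIX (TGGT, off=2): starts [0, 4, 23, 89, 112, 119, 133, 151, 171, 174, 194, 241, 266] → cuts [2, 6, 25, 91, 114, 121, 135, 153, 173, 176, 196, 243, 268]
  QalIII (GCCTGGGC, off=7): starts [8, 44, 69, 80, 124, 137, 157, 204] → cuts [15, 51, 76, 87, 131, 144, 164, 211]
  BxoV (ATAAGTT, off=2): starts [61, 97, 104, 187, 227, 235, 249] → cuts [63, 99, 106, 189, 229, 237, 251]

All cut coordinates (distinct, sorted): [2, 6, 15, 25, 51, 63, 76, 87, 91, 99, 106, 114, 121, 131, 135, 144, 153, 164, 173, 176, 189, 196, 211, 229, 237, 243, 251, 268]

Fragment lengths:
  [0,2): 2 bp
  [2,6): 4 bp
  [6,15): 9 bp
  [15,25): 10 bp
  [25,51): 26 bp
  [51,63): 12 bp
  [63,76): 13 bp
  [76,87): 11 bp
  [87,91): 4 bp
  [91,99): 8 bp
  [99,106): 7 bp
  [106,114): 8 bp
  [114,121): 7 bp
  [121,131): 10 bp
  [131,135): 4 bp
  [135,144): 9 bp
  [144,153): 9 bp
  [153,164): 11 bp
  [164,173): 9 bp
  [173,176): 3 bp
  [176,189): 13 bp
  [189,196): 7 bp
  [196,211): 15 bp
  [211,229): 18 bp
  [229,237): 8 bp
  [237,243): 6 bp
  [243,251): 8 bp
  [251,268): 17 bp
  [268,272): 4 bp

[2,3,4,4,4,4,6,7,7,7,8,8,8,8,9,9,9,9,10,10,11,11,12,13,13,15,17,18,26]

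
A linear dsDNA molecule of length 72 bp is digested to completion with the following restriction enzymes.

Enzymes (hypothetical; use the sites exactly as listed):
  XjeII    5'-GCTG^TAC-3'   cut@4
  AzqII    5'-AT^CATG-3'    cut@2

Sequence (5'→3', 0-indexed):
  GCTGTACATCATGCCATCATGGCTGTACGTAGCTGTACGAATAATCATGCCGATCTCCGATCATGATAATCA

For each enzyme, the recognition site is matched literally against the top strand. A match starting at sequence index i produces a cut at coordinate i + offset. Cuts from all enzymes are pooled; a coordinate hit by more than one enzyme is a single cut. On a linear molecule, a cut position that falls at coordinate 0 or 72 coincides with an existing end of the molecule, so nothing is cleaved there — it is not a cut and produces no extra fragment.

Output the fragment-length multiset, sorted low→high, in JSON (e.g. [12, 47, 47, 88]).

[4,5,8,8,10,10,11,16]

Site scan:
  XjeII (GCTGTAC, off=4): starts [0, 21, 31] → cuts [4, 25, 35]
  AzqII (ATCATG, off=2): starts [7, 15, 43, 59] → cuts [9, 17, 45, 61]

Pooled cuts: [4, 9, 17, 25, 35, 45, 61]

Fragment lengths:
  [0,4): 4 bp
  [4,9): 5 bp
  [9,17): 8 bp
  [17,25): 8 bp
  [25,35): 10 bp
  [35,45): 10 bp
  [45,61): 16 bp
  [61,72): 11 bp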